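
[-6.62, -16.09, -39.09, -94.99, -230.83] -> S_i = -6.62*2.43^i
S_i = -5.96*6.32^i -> [-5.96, -37.67, -238.06, -1504.52, -9508.56]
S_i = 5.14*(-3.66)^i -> [5.14, -18.81, 68.85, -252.0, 922.33]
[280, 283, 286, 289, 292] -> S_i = 280 + 3*i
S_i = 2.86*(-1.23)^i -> [2.86, -3.52, 4.33, -5.32, 6.55]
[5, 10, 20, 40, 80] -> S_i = 5*2^i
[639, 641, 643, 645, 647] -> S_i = 639 + 2*i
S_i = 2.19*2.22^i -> [2.19, 4.86, 10.79, 23.96, 53.19]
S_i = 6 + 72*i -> [6, 78, 150, 222, 294]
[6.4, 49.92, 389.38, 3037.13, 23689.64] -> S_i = 6.40*7.80^i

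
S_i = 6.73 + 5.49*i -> [6.73, 12.22, 17.71, 23.2, 28.69]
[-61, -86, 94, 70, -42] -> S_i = Random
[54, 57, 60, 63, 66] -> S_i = 54 + 3*i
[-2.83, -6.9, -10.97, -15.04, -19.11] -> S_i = -2.83 + -4.07*i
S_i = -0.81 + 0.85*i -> [-0.81, 0.04, 0.89, 1.74, 2.59]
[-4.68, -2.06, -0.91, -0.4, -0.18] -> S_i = -4.68*0.44^i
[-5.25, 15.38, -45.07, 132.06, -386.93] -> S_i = -5.25*(-2.93)^i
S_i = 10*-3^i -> [10, -30, 90, -270, 810]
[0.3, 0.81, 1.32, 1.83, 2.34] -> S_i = 0.30 + 0.51*i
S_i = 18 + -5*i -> [18, 13, 8, 3, -2]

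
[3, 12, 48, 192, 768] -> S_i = 3*4^i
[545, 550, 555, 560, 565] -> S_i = 545 + 5*i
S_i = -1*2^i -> [-1, -2, -4, -8, -16]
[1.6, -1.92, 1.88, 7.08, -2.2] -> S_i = Random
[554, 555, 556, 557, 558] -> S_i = 554 + 1*i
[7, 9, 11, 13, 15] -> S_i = 7 + 2*i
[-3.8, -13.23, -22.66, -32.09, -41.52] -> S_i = -3.80 + -9.43*i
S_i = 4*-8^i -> [4, -32, 256, -2048, 16384]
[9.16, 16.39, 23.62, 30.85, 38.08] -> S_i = 9.16 + 7.23*i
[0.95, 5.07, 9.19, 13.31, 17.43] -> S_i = 0.95 + 4.12*i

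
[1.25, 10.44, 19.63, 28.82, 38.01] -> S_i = 1.25 + 9.19*i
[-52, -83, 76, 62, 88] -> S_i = Random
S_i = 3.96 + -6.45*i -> [3.96, -2.49, -8.94, -15.39, -21.84]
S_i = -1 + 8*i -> [-1, 7, 15, 23, 31]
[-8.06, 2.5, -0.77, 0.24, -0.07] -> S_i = -8.06*(-0.31)^i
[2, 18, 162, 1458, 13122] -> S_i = 2*9^i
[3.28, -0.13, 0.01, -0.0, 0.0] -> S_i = 3.28*(-0.04)^i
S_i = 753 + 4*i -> [753, 757, 761, 765, 769]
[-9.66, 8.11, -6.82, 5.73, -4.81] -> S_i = -9.66*(-0.84)^i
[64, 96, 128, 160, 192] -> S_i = 64 + 32*i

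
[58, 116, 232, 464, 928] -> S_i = 58*2^i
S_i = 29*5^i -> [29, 145, 725, 3625, 18125]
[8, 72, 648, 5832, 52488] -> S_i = 8*9^i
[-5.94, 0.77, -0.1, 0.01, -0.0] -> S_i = -5.94*(-0.13)^i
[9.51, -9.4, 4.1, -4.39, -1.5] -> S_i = Random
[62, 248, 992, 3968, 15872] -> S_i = 62*4^i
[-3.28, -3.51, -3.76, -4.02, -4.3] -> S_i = -3.28*1.07^i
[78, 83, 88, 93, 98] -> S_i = 78 + 5*i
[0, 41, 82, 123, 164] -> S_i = 0 + 41*i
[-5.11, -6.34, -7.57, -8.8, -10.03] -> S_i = -5.11 + -1.23*i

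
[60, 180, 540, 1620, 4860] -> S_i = 60*3^i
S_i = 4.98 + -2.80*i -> [4.98, 2.18, -0.62, -3.42, -6.22]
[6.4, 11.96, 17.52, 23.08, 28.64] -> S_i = 6.40 + 5.56*i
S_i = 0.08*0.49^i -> [0.08, 0.04, 0.02, 0.01, 0.0]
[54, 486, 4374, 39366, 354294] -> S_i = 54*9^i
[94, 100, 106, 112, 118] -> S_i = 94 + 6*i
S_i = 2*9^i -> [2, 18, 162, 1458, 13122]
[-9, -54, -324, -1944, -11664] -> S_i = -9*6^i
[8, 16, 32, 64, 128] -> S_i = 8*2^i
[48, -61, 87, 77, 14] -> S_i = Random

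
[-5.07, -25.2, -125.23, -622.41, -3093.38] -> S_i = -5.07*4.97^i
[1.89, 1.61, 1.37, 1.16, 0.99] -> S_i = 1.89*0.85^i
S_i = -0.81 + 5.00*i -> [-0.81, 4.19, 9.19, 14.19, 19.19]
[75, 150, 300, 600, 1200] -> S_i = 75*2^i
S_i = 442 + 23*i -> [442, 465, 488, 511, 534]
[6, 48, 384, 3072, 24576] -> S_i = 6*8^i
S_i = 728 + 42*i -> [728, 770, 812, 854, 896]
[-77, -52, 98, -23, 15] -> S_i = Random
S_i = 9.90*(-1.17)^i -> [9.9, -11.58, 13.55, -15.86, 18.55]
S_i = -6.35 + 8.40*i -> [-6.35, 2.05, 10.45, 18.85, 27.25]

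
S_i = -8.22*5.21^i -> [-8.22, -42.83, -223.12, -1162.48, -6056.51]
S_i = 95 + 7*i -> [95, 102, 109, 116, 123]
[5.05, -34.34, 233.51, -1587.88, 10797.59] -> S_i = 5.05*(-6.80)^i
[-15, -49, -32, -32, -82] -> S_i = Random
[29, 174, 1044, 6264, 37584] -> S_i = 29*6^i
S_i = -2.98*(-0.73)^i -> [-2.98, 2.18, -1.59, 1.16, -0.85]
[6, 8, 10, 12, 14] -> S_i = 6 + 2*i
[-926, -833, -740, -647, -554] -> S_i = -926 + 93*i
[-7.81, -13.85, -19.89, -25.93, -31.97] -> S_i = -7.81 + -6.04*i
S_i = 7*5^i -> [7, 35, 175, 875, 4375]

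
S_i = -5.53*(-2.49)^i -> [-5.53, 13.77, -34.29, 85.37, -212.58]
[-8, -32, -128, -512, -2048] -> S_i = -8*4^i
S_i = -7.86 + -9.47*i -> [-7.86, -17.33, -26.8, -36.27, -45.74]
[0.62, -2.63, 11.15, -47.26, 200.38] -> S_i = 0.62*(-4.24)^i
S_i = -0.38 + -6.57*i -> [-0.38, -6.95, -13.52, -20.09, -26.66]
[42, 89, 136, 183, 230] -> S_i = 42 + 47*i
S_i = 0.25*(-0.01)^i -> [0.25, -0.0, 0.0, -0.0, 0.0]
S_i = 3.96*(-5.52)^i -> [3.96, -21.86, 120.66, -666.06, 3676.64]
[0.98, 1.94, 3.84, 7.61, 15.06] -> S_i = 0.98*1.98^i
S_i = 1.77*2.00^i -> [1.77, 3.54, 7.08, 14.16, 28.32]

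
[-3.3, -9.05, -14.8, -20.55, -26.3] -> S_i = -3.30 + -5.75*i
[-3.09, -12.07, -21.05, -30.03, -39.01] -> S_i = -3.09 + -8.98*i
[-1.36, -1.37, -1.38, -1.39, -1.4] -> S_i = -1.36 + -0.01*i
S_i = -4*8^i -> [-4, -32, -256, -2048, -16384]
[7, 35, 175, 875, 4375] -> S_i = 7*5^i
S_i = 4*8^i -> [4, 32, 256, 2048, 16384]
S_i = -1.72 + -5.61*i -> [-1.72, -7.33, -12.94, -18.55, -24.16]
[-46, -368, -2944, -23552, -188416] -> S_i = -46*8^i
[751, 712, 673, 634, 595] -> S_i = 751 + -39*i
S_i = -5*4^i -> [-5, -20, -80, -320, -1280]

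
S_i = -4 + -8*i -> [-4, -12, -20, -28, -36]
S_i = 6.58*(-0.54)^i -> [6.58, -3.55, 1.92, -1.04, 0.56]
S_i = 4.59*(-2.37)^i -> [4.59, -10.88, 25.78, -61.1, 144.81]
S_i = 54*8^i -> [54, 432, 3456, 27648, 221184]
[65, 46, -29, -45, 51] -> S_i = Random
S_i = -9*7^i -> [-9, -63, -441, -3087, -21609]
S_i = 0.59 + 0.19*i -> [0.59, 0.78, 0.97, 1.16, 1.35]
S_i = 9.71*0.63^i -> [9.71, 6.12, 3.85, 2.43, 1.53]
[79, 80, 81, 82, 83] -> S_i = 79 + 1*i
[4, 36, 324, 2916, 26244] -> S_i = 4*9^i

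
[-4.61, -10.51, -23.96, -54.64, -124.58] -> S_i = -4.61*2.28^i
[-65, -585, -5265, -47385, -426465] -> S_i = -65*9^i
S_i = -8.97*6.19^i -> [-8.97, -55.52, -343.7, -2127.47, -13169.07]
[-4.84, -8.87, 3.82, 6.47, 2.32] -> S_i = Random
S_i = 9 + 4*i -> [9, 13, 17, 21, 25]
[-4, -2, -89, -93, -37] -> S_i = Random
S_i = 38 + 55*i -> [38, 93, 148, 203, 258]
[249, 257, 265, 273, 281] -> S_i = 249 + 8*i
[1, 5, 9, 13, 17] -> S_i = 1 + 4*i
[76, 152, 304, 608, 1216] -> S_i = 76*2^i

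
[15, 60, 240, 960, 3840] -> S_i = 15*4^i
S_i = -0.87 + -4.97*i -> [-0.87, -5.84, -10.81, -15.78, -20.75]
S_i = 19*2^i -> [19, 38, 76, 152, 304]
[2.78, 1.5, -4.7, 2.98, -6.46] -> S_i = Random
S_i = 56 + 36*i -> [56, 92, 128, 164, 200]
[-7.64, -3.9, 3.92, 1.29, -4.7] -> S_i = Random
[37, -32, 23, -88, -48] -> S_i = Random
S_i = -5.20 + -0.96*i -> [-5.2, -6.16, -7.12, -8.08, -9.04]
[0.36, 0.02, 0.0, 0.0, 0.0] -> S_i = 0.36*0.06^i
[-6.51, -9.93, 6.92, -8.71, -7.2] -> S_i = Random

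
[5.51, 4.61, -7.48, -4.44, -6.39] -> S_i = Random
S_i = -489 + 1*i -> [-489, -488, -487, -486, -485]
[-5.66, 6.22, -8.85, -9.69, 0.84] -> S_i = Random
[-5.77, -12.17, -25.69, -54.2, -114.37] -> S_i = -5.77*2.11^i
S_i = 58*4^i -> [58, 232, 928, 3712, 14848]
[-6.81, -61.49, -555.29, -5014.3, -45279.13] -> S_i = -6.81*9.03^i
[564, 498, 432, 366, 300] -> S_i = 564 + -66*i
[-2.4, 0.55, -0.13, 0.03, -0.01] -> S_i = -2.40*(-0.23)^i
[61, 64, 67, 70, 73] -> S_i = 61 + 3*i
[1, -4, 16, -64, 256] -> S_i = 1*-4^i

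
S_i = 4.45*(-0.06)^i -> [4.45, -0.27, 0.02, -0.0, 0.0]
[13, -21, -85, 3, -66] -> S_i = Random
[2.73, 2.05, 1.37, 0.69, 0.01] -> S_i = 2.73 + -0.68*i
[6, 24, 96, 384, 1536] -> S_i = 6*4^i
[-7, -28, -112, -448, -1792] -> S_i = -7*4^i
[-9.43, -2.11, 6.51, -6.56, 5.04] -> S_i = Random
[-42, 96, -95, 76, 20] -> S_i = Random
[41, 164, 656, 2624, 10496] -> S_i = 41*4^i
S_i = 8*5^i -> [8, 40, 200, 1000, 5000]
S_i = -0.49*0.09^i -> [-0.49, -0.04, -0.0, -0.0, -0.0]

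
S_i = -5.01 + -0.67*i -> [-5.01, -5.68, -6.35, -7.02, -7.69]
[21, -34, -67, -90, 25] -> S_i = Random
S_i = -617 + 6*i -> [-617, -611, -605, -599, -593]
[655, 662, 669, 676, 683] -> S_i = 655 + 7*i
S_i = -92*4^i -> [-92, -368, -1472, -5888, -23552]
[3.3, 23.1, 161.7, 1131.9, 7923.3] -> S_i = 3.30*7.00^i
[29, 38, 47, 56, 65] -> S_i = 29 + 9*i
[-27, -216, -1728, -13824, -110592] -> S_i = -27*8^i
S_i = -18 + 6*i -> [-18, -12, -6, 0, 6]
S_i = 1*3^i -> [1, 3, 9, 27, 81]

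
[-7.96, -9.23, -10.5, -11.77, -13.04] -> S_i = -7.96 + -1.27*i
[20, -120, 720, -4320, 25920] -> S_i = 20*-6^i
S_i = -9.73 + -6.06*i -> [-9.73, -15.79, -21.85, -27.91, -33.97]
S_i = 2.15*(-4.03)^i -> [2.15, -8.66, 34.92, -140.72, 567.1]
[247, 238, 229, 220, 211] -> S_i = 247 + -9*i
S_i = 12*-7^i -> [12, -84, 588, -4116, 28812]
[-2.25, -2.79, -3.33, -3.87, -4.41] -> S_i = -2.25 + -0.54*i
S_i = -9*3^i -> [-9, -27, -81, -243, -729]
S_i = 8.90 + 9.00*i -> [8.9, 17.9, 26.9, 35.9, 44.9]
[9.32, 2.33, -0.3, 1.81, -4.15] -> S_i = Random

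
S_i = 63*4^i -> [63, 252, 1008, 4032, 16128]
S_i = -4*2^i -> [-4, -8, -16, -32, -64]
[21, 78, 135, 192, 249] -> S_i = 21 + 57*i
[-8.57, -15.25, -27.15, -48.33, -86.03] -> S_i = -8.57*1.78^i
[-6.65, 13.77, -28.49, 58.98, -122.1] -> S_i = -6.65*(-2.07)^i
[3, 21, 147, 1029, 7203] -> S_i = 3*7^i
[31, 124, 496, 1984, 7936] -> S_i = 31*4^i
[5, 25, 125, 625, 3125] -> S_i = 5*5^i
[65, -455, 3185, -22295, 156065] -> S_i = 65*-7^i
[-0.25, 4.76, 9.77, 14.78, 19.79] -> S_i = -0.25 + 5.01*i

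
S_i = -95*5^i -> [-95, -475, -2375, -11875, -59375]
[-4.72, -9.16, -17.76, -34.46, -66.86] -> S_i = -4.72*1.94^i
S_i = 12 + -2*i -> [12, 10, 8, 6, 4]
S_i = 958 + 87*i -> [958, 1045, 1132, 1219, 1306]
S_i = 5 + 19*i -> [5, 24, 43, 62, 81]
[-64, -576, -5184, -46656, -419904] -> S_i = -64*9^i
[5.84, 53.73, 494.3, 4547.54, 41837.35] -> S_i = 5.84*9.20^i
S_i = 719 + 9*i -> [719, 728, 737, 746, 755]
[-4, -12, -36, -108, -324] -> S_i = -4*3^i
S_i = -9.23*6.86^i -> [-9.23, -63.32, -434.36, -2979.71, -20440.81]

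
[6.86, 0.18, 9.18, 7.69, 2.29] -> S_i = Random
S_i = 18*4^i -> [18, 72, 288, 1152, 4608]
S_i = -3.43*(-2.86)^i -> [-3.43, 9.81, -28.06, 80.24, -229.49]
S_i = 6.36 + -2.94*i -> [6.36, 3.42, 0.48, -2.46, -5.4]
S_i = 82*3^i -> [82, 246, 738, 2214, 6642]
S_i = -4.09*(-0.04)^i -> [-4.09, 0.16, -0.01, 0.0, -0.0]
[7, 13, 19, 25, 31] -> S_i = 7 + 6*i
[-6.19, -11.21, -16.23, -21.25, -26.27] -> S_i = -6.19 + -5.02*i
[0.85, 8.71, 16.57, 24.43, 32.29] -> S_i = 0.85 + 7.86*i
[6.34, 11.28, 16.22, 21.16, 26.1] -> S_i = 6.34 + 4.94*i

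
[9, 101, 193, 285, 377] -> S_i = 9 + 92*i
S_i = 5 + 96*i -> [5, 101, 197, 293, 389]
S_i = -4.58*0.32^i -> [-4.58, -1.47, -0.47, -0.15, -0.05]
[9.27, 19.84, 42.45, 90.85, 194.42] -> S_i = 9.27*2.14^i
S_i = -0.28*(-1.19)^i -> [-0.28, 0.33, -0.4, 0.47, -0.56]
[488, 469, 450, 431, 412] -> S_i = 488 + -19*i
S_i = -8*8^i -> [-8, -64, -512, -4096, -32768]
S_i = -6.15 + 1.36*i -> [-6.15, -4.79, -3.43, -2.07, -0.71]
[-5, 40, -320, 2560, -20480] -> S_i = -5*-8^i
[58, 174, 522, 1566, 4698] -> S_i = 58*3^i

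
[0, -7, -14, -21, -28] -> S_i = 0 + -7*i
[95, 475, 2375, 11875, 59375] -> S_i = 95*5^i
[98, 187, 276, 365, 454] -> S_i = 98 + 89*i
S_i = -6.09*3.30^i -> [-6.09, -20.1, -66.32, -218.86, -722.23]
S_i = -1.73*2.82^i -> [-1.73, -4.88, -13.76, -38.8, -109.41]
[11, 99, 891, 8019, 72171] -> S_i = 11*9^i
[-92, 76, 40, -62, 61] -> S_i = Random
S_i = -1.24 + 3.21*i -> [-1.24, 1.97, 5.18, 8.39, 11.6]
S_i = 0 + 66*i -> [0, 66, 132, 198, 264]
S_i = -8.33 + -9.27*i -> [-8.33, -17.6, -26.87, -36.14, -45.41]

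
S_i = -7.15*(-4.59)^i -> [-7.15, 32.82, -150.64, 691.42, -3173.63]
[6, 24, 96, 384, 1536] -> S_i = 6*4^i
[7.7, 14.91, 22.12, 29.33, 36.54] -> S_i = 7.70 + 7.21*i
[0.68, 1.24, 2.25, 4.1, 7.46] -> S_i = 0.68*1.82^i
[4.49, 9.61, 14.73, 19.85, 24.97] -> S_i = 4.49 + 5.12*i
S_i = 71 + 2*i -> [71, 73, 75, 77, 79]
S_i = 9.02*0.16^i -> [9.02, 1.44, 0.23, 0.04, 0.01]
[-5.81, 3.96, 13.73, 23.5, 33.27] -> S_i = -5.81 + 9.77*i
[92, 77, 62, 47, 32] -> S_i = 92 + -15*i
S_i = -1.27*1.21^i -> [-1.27, -1.54, -1.86, -2.25, -2.72]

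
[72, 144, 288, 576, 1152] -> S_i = 72*2^i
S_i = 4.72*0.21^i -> [4.72, 0.99, 0.21, 0.04, 0.01]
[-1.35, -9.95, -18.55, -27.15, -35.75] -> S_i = -1.35 + -8.60*i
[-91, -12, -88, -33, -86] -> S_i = Random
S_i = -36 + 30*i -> [-36, -6, 24, 54, 84]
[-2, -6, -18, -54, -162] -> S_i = -2*3^i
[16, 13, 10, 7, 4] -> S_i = 16 + -3*i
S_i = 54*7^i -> [54, 378, 2646, 18522, 129654]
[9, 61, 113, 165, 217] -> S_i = 9 + 52*i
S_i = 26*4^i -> [26, 104, 416, 1664, 6656]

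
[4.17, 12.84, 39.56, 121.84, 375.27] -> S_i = 4.17*3.08^i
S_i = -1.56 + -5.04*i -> [-1.56, -6.6, -11.64, -16.68, -21.72]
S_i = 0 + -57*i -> [0, -57, -114, -171, -228]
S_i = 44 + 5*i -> [44, 49, 54, 59, 64]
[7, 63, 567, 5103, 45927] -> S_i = 7*9^i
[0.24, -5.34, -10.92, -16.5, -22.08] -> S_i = 0.24 + -5.58*i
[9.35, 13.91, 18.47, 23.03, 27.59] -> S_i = 9.35 + 4.56*i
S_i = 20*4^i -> [20, 80, 320, 1280, 5120]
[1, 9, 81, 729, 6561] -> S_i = 1*9^i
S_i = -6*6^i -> [-6, -36, -216, -1296, -7776]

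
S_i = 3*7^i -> [3, 21, 147, 1029, 7203]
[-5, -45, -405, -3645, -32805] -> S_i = -5*9^i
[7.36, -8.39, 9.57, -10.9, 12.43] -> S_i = 7.36*(-1.14)^i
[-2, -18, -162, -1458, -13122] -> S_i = -2*9^i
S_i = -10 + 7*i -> [-10, -3, 4, 11, 18]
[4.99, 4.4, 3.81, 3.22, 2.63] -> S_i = 4.99 + -0.59*i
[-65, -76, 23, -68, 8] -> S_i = Random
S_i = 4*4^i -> [4, 16, 64, 256, 1024]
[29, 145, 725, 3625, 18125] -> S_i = 29*5^i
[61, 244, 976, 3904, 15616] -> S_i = 61*4^i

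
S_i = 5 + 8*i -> [5, 13, 21, 29, 37]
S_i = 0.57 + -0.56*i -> [0.57, 0.01, -0.55, -1.11, -1.67]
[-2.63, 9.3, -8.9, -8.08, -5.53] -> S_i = Random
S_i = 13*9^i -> [13, 117, 1053, 9477, 85293]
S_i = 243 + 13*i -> [243, 256, 269, 282, 295]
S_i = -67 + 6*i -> [-67, -61, -55, -49, -43]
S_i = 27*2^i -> [27, 54, 108, 216, 432]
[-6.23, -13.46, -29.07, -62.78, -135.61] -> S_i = -6.23*2.16^i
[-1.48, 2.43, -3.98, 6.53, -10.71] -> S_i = -1.48*(-1.64)^i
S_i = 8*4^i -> [8, 32, 128, 512, 2048]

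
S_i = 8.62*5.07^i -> [8.62, 43.7, 221.58, 1123.39, 5695.6]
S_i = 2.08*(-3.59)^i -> [2.08, -7.47, 26.81, -96.24, 345.49]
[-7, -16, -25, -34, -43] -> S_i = -7 + -9*i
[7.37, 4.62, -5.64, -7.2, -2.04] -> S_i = Random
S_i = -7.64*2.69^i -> [-7.64, -20.55, -55.28, -148.71, -400.04]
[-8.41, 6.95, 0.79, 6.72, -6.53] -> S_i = Random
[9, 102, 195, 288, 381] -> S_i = 9 + 93*i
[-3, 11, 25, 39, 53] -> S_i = -3 + 14*i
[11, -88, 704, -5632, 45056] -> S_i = 11*-8^i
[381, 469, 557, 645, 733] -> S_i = 381 + 88*i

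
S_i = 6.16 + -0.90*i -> [6.16, 5.26, 4.36, 3.46, 2.56]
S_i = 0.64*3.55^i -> [0.64, 2.27, 8.07, 28.63, 101.65]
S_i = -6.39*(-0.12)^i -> [-6.39, 0.77, -0.09, 0.01, -0.0]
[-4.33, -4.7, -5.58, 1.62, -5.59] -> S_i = Random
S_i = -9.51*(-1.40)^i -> [-9.51, 13.31, -18.64, 26.1, -36.53]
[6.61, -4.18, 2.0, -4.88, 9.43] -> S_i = Random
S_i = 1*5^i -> [1, 5, 25, 125, 625]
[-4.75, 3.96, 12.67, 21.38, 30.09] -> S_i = -4.75 + 8.71*i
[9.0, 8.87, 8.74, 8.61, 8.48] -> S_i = 9.00 + -0.13*i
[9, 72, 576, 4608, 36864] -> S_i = 9*8^i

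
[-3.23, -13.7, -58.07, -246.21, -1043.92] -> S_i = -3.23*4.24^i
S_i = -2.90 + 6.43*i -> [-2.9, 3.53, 9.96, 16.39, 22.82]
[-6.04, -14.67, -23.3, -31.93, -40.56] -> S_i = -6.04 + -8.63*i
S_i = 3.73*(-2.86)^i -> [3.73, -10.67, 30.51, -87.26, 249.56]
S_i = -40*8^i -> [-40, -320, -2560, -20480, -163840]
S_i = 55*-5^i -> [55, -275, 1375, -6875, 34375]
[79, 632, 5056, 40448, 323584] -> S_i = 79*8^i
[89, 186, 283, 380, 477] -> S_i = 89 + 97*i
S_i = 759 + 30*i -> [759, 789, 819, 849, 879]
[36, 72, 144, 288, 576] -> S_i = 36*2^i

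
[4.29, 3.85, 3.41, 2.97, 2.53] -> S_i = 4.29 + -0.44*i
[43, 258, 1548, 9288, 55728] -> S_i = 43*6^i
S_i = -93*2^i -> [-93, -186, -372, -744, -1488]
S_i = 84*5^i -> [84, 420, 2100, 10500, 52500]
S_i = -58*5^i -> [-58, -290, -1450, -7250, -36250]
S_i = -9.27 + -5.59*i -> [-9.27, -14.86, -20.45, -26.04, -31.63]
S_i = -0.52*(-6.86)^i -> [-0.52, 3.57, -24.47, 167.87, -1151.6]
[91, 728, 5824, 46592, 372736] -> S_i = 91*8^i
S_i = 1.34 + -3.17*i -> [1.34, -1.83, -5.0, -8.17, -11.34]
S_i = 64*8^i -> [64, 512, 4096, 32768, 262144]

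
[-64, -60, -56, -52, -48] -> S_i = -64 + 4*i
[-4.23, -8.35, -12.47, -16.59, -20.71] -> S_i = -4.23 + -4.12*i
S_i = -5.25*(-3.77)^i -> [-5.25, 19.79, -74.62, 281.31, -1060.53]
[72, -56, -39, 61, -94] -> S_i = Random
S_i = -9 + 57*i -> [-9, 48, 105, 162, 219]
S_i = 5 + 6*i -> [5, 11, 17, 23, 29]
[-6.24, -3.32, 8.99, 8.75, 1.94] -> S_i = Random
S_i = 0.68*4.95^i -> [0.68, 3.37, 16.66, 82.48, 408.25]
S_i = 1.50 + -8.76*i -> [1.5, -7.26, -16.02, -24.78, -33.54]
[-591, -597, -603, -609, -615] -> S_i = -591 + -6*i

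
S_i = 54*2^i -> [54, 108, 216, 432, 864]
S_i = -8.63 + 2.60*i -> [-8.63, -6.03, -3.43, -0.83, 1.77]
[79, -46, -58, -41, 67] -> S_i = Random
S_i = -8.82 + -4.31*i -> [-8.82, -13.13, -17.44, -21.75, -26.06]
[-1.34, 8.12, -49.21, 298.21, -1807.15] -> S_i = -1.34*(-6.06)^i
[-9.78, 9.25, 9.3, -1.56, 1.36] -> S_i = Random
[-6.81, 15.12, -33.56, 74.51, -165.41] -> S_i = -6.81*(-2.22)^i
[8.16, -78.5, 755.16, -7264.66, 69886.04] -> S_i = 8.16*(-9.62)^i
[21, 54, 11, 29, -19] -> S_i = Random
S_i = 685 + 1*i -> [685, 686, 687, 688, 689]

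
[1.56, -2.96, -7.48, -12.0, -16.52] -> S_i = 1.56 + -4.52*i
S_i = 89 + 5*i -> [89, 94, 99, 104, 109]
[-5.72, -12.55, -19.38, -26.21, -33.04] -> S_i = -5.72 + -6.83*i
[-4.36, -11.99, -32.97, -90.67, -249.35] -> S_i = -4.36*2.75^i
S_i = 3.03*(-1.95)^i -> [3.03, -5.91, 11.52, -22.47, 43.81]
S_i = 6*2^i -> [6, 12, 24, 48, 96]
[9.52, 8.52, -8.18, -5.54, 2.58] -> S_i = Random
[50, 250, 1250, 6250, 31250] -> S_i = 50*5^i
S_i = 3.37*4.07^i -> [3.37, 13.72, 55.82, 227.2, 924.71]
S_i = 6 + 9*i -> [6, 15, 24, 33, 42]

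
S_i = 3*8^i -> [3, 24, 192, 1536, 12288]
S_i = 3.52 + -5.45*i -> [3.52, -1.93, -7.38, -12.83, -18.28]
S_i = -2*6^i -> [-2, -12, -72, -432, -2592]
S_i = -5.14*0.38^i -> [-5.14, -1.95, -0.74, -0.28, -0.11]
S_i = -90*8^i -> [-90, -720, -5760, -46080, -368640]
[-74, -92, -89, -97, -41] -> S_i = Random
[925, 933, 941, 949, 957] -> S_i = 925 + 8*i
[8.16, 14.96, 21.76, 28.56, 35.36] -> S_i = 8.16 + 6.80*i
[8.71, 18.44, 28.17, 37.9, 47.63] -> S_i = 8.71 + 9.73*i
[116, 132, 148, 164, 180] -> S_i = 116 + 16*i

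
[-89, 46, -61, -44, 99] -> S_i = Random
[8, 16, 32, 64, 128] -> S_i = 8*2^i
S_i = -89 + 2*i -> [-89, -87, -85, -83, -81]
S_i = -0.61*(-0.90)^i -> [-0.61, 0.55, -0.49, 0.44, -0.4]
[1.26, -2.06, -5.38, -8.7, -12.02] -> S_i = 1.26 + -3.32*i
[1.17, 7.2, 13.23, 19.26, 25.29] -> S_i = 1.17 + 6.03*i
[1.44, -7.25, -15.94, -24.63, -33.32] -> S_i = 1.44 + -8.69*i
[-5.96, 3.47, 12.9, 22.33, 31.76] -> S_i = -5.96 + 9.43*i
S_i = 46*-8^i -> [46, -368, 2944, -23552, 188416]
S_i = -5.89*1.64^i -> [-5.89, -9.66, -15.84, -25.98, -42.61]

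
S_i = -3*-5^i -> [-3, 15, -75, 375, -1875]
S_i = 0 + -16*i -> [0, -16, -32, -48, -64]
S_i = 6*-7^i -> [6, -42, 294, -2058, 14406]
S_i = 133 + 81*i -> [133, 214, 295, 376, 457]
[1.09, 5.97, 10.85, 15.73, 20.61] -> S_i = 1.09 + 4.88*i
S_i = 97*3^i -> [97, 291, 873, 2619, 7857]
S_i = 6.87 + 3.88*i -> [6.87, 10.75, 14.63, 18.51, 22.39]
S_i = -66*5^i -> [-66, -330, -1650, -8250, -41250]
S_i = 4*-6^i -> [4, -24, 144, -864, 5184]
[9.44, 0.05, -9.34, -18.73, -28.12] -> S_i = 9.44 + -9.39*i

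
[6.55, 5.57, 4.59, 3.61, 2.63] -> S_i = 6.55 + -0.98*i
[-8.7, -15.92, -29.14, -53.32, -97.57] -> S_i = -8.70*1.83^i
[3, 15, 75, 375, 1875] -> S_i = 3*5^i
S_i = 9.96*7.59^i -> [9.96, 75.6, 573.78, 4354.96, 33054.18]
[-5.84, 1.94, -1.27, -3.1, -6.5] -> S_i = Random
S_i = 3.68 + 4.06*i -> [3.68, 7.74, 11.8, 15.86, 19.92]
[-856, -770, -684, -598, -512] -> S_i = -856 + 86*i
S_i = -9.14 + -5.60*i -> [-9.14, -14.74, -20.34, -25.94, -31.54]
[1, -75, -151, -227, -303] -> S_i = 1 + -76*i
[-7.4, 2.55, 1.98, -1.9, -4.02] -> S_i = Random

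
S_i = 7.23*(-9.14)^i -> [7.23, -66.08, 603.99, -5520.48, 50457.19]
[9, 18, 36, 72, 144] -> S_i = 9*2^i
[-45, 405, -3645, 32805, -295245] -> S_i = -45*-9^i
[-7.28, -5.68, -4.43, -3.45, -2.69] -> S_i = -7.28*0.78^i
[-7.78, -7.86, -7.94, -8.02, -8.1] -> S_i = -7.78 + -0.08*i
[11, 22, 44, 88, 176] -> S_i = 11*2^i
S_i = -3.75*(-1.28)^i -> [-3.75, 4.8, -6.14, 7.86, -10.07]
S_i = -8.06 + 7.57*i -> [-8.06, -0.49, 7.08, 14.65, 22.22]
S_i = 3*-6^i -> [3, -18, 108, -648, 3888]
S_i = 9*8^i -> [9, 72, 576, 4608, 36864]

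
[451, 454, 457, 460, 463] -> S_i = 451 + 3*i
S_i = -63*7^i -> [-63, -441, -3087, -21609, -151263]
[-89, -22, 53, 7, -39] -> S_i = Random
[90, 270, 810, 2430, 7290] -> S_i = 90*3^i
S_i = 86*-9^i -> [86, -774, 6966, -62694, 564246]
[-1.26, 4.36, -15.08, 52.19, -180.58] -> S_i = -1.26*(-3.46)^i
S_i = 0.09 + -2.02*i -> [0.09, -1.93, -3.95, -5.97, -7.99]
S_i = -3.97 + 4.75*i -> [-3.97, 0.78, 5.53, 10.28, 15.03]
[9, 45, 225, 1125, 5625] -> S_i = 9*5^i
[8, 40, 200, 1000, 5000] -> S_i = 8*5^i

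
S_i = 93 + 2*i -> [93, 95, 97, 99, 101]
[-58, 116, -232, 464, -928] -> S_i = -58*-2^i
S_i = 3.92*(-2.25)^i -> [3.92, -8.82, 19.84, -44.65, 100.47]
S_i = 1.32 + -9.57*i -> [1.32, -8.25, -17.82, -27.39, -36.96]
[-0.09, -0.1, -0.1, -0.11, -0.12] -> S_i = -0.09*1.07^i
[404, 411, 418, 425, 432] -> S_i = 404 + 7*i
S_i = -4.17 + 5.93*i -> [-4.17, 1.76, 7.69, 13.62, 19.55]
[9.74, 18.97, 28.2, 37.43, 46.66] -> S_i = 9.74 + 9.23*i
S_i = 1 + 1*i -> [1, 2, 3, 4, 5]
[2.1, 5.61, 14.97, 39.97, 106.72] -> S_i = 2.10*2.67^i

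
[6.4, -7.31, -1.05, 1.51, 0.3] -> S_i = Random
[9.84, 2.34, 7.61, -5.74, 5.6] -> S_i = Random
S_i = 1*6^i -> [1, 6, 36, 216, 1296]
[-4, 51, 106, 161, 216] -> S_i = -4 + 55*i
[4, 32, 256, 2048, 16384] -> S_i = 4*8^i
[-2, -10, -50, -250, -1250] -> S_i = -2*5^i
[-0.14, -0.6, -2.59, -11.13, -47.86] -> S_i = -0.14*4.30^i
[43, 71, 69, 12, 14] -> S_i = Random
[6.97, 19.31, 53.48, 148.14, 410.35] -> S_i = 6.97*2.77^i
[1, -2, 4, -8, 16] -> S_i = 1*-2^i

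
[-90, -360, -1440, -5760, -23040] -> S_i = -90*4^i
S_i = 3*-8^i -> [3, -24, 192, -1536, 12288]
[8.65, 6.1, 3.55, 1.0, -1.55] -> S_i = 8.65 + -2.55*i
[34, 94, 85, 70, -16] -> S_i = Random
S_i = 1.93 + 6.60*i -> [1.93, 8.53, 15.13, 21.73, 28.33]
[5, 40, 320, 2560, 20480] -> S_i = 5*8^i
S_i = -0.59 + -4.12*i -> [-0.59, -4.71, -8.83, -12.95, -17.07]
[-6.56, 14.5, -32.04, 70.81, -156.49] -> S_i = -6.56*(-2.21)^i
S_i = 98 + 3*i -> [98, 101, 104, 107, 110]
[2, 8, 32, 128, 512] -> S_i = 2*4^i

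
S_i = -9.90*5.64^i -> [-9.9, -55.84, -314.92, -1776.12, -10017.32]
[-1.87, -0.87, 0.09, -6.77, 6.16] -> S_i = Random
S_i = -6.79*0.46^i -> [-6.79, -3.12, -1.44, -0.66, -0.3]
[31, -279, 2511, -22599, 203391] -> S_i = 31*-9^i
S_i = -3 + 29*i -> [-3, 26, 55, 84, 113]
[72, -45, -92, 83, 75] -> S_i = Random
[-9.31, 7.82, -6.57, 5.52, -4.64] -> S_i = -9.31*(-0.84)^i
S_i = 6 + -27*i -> [6, -21, -48, -75, -102]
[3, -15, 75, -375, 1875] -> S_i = 3*-5^i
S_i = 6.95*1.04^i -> [6.95, 7.23, 7.52, 7.82, 8.13]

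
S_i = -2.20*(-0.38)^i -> [-2.2, 0.84, -0.32, 0.12, -0.05]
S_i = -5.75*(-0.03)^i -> [-5.75, 0.17, -0.01, 0.0, -0.0]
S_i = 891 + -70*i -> [891, 821, 751, 681, 611]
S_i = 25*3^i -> [25, 75, 225, 675, 2025]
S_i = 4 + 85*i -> [4, 89, 174, 259, 344]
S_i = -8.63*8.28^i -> [-8.63, -71.46, -591.66, -4898.94, -40563.19]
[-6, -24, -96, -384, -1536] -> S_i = -6*4^i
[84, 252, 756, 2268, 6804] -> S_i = 84*3^i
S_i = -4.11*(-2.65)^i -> [-4.11, 10.89, -28.86, 76.49, -202.69]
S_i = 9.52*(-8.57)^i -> [9.52, -81.59, 699.2, -5992.1, 51352.34]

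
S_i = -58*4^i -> [-58, -232, -928, -3712, -14848]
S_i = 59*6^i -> [59, 354, 2124, 12744, 76464]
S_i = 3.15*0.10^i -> [3.15, 0.32, 0.03, 0.0, 0.0]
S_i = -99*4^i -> [-99, -396, -1584, -6336, -25344]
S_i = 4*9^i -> [4, 36, 324, 2916, 26244]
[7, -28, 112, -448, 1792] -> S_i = 7*-4^i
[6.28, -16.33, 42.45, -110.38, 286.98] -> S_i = 6.28*(-2.60)^i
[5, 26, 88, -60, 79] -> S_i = Random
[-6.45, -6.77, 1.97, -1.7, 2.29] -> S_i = Random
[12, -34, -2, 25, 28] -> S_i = Random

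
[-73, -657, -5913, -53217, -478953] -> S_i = -73*9^i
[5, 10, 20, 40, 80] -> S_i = 5*2^i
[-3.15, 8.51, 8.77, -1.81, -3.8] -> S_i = Random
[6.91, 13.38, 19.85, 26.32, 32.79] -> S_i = 6.91 + 6.47*i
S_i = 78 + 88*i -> [78, 166, 254, 342, 430]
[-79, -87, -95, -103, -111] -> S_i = -79 + -8*i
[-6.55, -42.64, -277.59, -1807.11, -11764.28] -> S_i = -6.55*6.51^i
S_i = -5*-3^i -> [-5, 15, -45, 135, -405]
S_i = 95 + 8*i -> [95, 103, 111, 119, 127]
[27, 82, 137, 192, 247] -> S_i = 27 + 55*i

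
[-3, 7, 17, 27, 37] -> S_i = -3 + 10*i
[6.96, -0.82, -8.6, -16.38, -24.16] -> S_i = 6.96 + -7.78*i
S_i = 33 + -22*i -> [33, 11, -11, -33, -55]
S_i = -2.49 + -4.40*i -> [-2.49, -6.89, -11.29, -15.69, -20.09]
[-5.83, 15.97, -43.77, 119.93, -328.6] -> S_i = -5.83*(-2.74)^i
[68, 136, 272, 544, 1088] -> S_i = 68*2^i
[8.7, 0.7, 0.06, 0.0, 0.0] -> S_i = 8.70*0.08^i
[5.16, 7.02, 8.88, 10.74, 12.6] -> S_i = 5.16 + 1.86*i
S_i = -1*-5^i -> [-1, 5, -25, 125, -625]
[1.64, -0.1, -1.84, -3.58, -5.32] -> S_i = 1.64 + -1.74*i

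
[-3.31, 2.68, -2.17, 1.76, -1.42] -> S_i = -3.31*(-0.81)^i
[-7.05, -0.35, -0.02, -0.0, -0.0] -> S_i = -7.05*0.05^i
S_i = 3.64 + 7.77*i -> [3.64, 11.41, 19.18, 26.95, 34.72]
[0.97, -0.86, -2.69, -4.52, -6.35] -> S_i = 0.97 + -1.83*i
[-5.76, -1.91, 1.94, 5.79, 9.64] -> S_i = -5.76 + 3.85*i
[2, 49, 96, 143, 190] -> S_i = 2 + 47*i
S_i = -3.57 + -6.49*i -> [-3.57, -10.06, -16.55, -23.04, -29.53]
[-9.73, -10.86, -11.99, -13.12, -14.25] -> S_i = -9.73 + -1.13*i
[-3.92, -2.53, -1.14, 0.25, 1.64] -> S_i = -3.92 + 1.39*i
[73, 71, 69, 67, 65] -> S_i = 73 + -2*i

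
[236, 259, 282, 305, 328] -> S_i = 236 + 23*i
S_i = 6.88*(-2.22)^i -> [6.88, -15.27, 33.91, -75.27, 167.11]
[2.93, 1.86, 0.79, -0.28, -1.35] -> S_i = 2.93 + -1.07*i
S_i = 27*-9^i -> [27, -243, 2187, -19683, 177147]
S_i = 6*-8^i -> [6, -48, 384, -3072, 24576]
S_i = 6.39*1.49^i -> [6.39, 9.52, 14.19, 21.14, 31.5]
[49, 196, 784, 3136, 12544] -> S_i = 49*4^i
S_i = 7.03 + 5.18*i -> [7.03, 12.21, 17.39, 22.57, 27.75]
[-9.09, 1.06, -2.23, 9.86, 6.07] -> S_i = Random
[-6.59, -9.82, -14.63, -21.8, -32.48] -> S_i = -6.59*1.49^i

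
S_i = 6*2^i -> [6, 12, 24, 48, 96]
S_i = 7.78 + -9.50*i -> [7.78, -1.72, -11.22, -20.72, -30.22]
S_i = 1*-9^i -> [1, -9, 81, -729, 6561]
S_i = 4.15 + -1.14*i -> [4.15, 3.01, 1.87, 0.73, -0.41]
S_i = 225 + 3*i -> [225, 228, 231, 234, 237]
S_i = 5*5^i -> [5, 25, 125, 625, 3125]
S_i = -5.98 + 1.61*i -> [-5.98, -4.37, -2.76, -1.15, 0.46]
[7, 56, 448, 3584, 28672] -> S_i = 7*8^i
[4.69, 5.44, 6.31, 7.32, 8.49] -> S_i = 4.69*1.16^i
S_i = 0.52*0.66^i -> [0.52, 0.34, 0.23, 0.15, 0.1]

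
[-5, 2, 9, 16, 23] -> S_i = -5 + 7*i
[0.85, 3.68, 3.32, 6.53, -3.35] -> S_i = Random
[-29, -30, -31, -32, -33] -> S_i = -29 + -1*i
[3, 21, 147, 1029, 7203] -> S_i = 3*7^i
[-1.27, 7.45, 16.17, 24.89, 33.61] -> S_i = -1.27 + 8.72*i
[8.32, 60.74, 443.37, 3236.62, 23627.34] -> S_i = 8.32*7.30^i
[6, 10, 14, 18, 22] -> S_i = 6 + 4*i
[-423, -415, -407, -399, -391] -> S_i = -423 + 8*i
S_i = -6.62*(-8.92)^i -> [-6.62, 59.05, -526.73, 4698.43, -41909.98]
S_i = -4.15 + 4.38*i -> [-4.15, 0.23, 4.61, 8.99, 13.37]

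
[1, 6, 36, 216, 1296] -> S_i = 1*6^i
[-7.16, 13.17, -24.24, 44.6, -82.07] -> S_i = -7.16*(-1.84)^i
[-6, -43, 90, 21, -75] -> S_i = Random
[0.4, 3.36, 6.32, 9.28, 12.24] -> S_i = 0.40 + 2.96*i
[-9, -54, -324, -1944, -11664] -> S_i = -9*6^i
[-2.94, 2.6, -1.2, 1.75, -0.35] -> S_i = Random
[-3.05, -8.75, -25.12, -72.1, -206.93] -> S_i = -3.05*2.87^i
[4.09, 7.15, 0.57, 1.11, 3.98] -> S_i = Random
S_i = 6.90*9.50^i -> [6.9, 65.55, 622.72, 5915.89, 56200.93]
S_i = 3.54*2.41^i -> [3.54, 8.53, 20.56, 49.55, 119.42]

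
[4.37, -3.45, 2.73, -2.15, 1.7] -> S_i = 4.37*(-0.79)^i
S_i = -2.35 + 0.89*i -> [-2.35, -1.46, -0.57, 0.32, 1.21]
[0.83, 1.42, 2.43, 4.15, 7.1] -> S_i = 0.83*1.71^i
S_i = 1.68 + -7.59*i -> [1.68, -5.91, -13.5, -21.09, -28.68]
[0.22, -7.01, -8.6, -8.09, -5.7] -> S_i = Random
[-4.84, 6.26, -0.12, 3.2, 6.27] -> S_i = Random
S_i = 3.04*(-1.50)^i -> [3.04, -4.56, 6.84, -10.26, 15.39]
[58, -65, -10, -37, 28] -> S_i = Random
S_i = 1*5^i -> [1, 5, 25, 125, 625]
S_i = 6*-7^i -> [6, -42, 294, -2058, 14406]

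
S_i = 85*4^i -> [85, 340, 1360, 5440, 21760]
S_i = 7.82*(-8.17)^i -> [7.82, -63.89, 521.98, -4264.55, 34841.35]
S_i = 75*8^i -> [75, 600, 4800, 38400, 307200]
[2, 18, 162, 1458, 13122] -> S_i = 2*9^i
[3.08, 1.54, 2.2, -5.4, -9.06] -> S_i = Random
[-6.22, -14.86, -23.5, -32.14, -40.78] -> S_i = -6.22 + -8.64*i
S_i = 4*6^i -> [4, 24, 144, 864, 5184]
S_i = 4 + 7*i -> [4, 11, 18, 25, 32]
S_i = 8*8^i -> [8, 64, 512, 4096, 32768]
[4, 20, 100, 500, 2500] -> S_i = 4*5^i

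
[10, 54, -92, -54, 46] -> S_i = Random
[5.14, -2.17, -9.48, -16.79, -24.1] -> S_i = 5.14 + -7.31*i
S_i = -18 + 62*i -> [-18, 44, 106, 168, 230]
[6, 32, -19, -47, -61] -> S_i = Random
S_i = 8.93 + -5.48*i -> [8.93, 3.45, -2.03, -7.51, -12.99]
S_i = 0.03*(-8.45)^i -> [0.03, -0.25, 2.14, -18.1, 152.95]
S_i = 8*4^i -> [8, 32, 128, 512, 2048]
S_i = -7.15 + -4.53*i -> [-7.15, -11.68, -16.21, -20.74, -25.27]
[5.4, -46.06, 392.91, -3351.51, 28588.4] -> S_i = 5.40*(-8.53)^i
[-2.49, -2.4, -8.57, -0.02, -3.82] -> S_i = Random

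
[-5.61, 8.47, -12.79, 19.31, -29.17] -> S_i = -5.61*(-1.51)^i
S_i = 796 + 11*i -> [796, 807, 818, 829, 840]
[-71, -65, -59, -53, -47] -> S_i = -71 + 6*i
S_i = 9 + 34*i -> [9, 43, 77, 111, 145]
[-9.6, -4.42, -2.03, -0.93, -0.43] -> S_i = -9.60*0.46^i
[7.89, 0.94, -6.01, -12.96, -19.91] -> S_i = 7.89 + -6.95*i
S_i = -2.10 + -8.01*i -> [-2.1, -10.11, -18.12, -26.13, -34.14]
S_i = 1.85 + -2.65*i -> [1.85, -0.8, -3.45, -6.1, -8.75]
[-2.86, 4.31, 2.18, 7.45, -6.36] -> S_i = Random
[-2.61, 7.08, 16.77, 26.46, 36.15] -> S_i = -2.61 + 9.69*i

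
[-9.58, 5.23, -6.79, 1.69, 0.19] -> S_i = Random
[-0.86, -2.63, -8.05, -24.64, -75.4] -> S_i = -0.86*3.06^i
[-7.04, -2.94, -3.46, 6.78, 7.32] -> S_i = Random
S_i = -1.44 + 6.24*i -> [-1.44, 4.8, 11.04, 17.28, 23.52]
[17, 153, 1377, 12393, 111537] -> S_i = 17*9^i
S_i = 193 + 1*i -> [193, 194, 195, 196, 197]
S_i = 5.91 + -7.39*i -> [5.91, -1.48, -8.87, -16.26, -23.65]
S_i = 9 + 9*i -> [9, 18, 27, 36, 45]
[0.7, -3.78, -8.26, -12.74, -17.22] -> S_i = 0.70 + -4.48*i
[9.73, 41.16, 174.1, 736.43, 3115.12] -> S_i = 9.73*4.23^i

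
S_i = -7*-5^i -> [-7, 35, -175, 875, -4375]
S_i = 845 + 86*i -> [845, 931, 1017, 1103, 1189]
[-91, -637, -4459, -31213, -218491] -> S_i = -91*7^i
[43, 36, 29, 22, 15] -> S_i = 43 + -7*i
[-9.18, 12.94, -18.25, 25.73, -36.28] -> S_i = -9.18*(-1.41)^i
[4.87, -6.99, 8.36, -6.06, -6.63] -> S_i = Random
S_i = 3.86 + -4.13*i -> [3.86, -0.27, -4.4, -8.53, -12.66]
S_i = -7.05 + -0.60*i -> [-7.05, -7.65, -8.25, -8.85, -9.45]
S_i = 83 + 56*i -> [83, 139, 195, 251, 307]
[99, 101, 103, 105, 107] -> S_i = 99 + 2*i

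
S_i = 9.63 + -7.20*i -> [9.63, 2.43, -4.77, -11.97, -19.17]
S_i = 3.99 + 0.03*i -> [3.99, 4.02, 4.05, 4.08, 4.11]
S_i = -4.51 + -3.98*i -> [-4.51, -8.49, -12.47, -16.45, -20.43]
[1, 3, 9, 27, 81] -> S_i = 1*3^i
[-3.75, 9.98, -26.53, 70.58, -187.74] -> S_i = -3.75*(-2.66)^i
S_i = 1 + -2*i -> [1, -1, -3, -5, -7]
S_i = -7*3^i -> [-7, -21, -63, -189, -567]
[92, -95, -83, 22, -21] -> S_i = Random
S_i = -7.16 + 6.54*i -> [-7.16, -0.62, 5.92, 12.46, 19.0]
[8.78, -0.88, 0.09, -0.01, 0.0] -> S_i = 8.78*(-0.10)^i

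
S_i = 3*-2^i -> [3, -6, 12, -24, 48]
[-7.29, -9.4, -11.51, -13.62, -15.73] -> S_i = -7.29 + -2.11*i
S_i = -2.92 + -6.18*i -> [-2.92, -9.1, -15.28, -21.46, -27.64]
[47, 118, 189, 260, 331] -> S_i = 47 + 71*i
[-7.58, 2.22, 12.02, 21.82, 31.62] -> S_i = -7.58 + 9.80*i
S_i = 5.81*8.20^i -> [5.81, 47.64, 390.66, 3203.45, 26268.27]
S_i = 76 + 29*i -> [76, 105, 134, 163, 192]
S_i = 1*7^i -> [1, 7, 49, 343, 2401]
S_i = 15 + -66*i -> [15, -51, -117, -183, -249]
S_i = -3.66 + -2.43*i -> [-3.66, -6.09, -8.52, -10.95, -13.38]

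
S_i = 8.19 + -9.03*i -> [8.19, -0.84, -9.87, -18.9, -27.93]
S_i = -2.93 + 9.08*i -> [-2.93, 6.15, 15.23, 24.31, 33.39]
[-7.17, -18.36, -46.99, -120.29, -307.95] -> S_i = -7.17*2.56^i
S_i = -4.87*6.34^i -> [-4.87, -30.88, -195.75, -1241.07, -7868.39]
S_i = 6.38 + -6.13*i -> [6.38, 0.25, -5.88, -12.01, -18.14]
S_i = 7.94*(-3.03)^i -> [7.94, -24.06, 72.9, -220.88, 669.25]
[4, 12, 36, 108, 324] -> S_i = 4*3^i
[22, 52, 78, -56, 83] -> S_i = Random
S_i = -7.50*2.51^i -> [-7.5, -18.82, -47.25, -118.6, -297.68]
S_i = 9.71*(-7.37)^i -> [9.71, -71.56, 527.42, -3887.06, 28647.66]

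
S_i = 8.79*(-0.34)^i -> [8.79, -2.99, 1.02, -0.35, 0.12]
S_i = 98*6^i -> [98, 588, 3528, 21168, 127008]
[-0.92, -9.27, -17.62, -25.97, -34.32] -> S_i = -0.92 + -8.35*i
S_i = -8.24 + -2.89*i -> [-8.24, -11.13, -14.02, -16.91, -19.8]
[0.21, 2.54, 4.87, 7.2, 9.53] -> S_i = 0.21 + 2.33*i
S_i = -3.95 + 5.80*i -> [-3.95, 1.85, 7.65, 13.45, 19.25]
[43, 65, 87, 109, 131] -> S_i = 43 + 22*i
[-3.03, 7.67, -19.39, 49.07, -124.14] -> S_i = -3.03*(-2.53)^i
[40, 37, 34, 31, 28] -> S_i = 40 + -3*i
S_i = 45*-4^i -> [45, -180, 720, -2880, 11520]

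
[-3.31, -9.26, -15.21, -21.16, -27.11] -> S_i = -3.31 + -5.95*i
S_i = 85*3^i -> [85, 255, 765, 2295, 6885]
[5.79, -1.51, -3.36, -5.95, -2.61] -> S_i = Random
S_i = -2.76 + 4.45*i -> [-2.76, 1.69, 6.14, 10.59, 15.04]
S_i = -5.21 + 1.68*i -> [-5.21, -3.53, -1.85, -0.17, 1.51]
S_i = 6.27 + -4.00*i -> [6.27, 2.27, -1.73, -5.73, -9.73]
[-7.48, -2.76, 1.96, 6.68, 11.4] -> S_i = -7.48 + 4.72*i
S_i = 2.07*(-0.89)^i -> [2.07, -1.84, 1.64, -1.46, 1.3]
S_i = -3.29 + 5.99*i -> [-3.29, 2.7, 8.69, 14.68, 20.67]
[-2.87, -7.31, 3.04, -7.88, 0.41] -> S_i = Random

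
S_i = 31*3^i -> [31, 93, 279, 837, 2511]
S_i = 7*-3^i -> [7, -21, 63, -189, 567]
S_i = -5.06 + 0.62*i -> [-5.06, -4.44, -3.82, -3.2, -2.58]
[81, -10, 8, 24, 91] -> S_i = Random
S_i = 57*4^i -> [57, 228, 912, 3648, 14592]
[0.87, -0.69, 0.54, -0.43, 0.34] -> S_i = 0.87*(-0.79)^i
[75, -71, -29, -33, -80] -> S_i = Random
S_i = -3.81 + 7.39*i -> [-3.81, 3.58, 10.97, 18.36, 25.75]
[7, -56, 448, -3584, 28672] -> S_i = 7*-8^i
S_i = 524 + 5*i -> [524, 529, 534, 539, 544]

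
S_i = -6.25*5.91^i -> [-6.25, -36.94, -218.3, -1290.16, -7624.83]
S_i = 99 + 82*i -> [99, 181, 263, 345, 427]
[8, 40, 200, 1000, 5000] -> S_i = 8*5^i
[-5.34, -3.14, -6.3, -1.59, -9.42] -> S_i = Random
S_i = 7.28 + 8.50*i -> [7.28, 15.78, 24.28, 32.78, 41.28]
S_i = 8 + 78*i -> [8, 86, 164, 242, 320]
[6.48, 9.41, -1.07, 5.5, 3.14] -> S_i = Random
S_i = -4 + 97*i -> [-4, 93, 190, 287, 384]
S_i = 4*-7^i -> [4, -28, 196, -1372, 9604]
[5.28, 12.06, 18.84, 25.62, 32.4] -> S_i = 5.28 + 6.78*i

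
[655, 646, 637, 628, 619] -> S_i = 655 + -9*i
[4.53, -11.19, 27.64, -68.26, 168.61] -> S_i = 4.53*(-2.47)^i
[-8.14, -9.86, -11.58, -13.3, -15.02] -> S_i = -8.14 + -1.72*i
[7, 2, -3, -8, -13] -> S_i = 7 + -5*i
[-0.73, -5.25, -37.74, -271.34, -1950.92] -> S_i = -0.73*7.19^i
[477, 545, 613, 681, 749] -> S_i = 477 + 68*i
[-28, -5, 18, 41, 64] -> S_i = -28 + 23*i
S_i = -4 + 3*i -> [-4, -1, 2, 5, 8]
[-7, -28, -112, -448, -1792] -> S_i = -7*4^i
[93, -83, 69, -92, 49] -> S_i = Random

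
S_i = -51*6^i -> [-51, -306, -1836, -11016, -66096]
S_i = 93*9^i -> [93, 837, 7533, 67797, 610173]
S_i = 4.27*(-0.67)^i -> [4.27, -2.86, 1.92, -1.28, 0.86]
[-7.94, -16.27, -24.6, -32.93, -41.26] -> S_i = -7.94 + -8.33*i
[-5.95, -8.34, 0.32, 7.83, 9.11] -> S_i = Random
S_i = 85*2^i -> [85, 170, 340, 680, 1360]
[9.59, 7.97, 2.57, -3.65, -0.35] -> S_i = Random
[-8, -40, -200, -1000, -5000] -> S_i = -8*5^i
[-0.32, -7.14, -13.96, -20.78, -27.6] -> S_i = -0.32 + -6.82*i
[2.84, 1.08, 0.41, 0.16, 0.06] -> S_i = 2.84*0.38^i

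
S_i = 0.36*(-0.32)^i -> [0.36, -0.12, 0.04, -0.01, 0.0]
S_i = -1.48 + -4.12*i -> [-1.48, -5.6, -9.72, -13.84, -17.96]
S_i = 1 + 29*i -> [1, 30, 59, 88, 117]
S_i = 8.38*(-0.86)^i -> [8.38, -7.21, 6.2, -5.33, 4.58]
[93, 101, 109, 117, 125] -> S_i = 93 + 8*i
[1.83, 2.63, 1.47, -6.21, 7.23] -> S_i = Random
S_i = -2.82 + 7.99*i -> [-2.82, 5.17, 13.16, 21.15, 29.14]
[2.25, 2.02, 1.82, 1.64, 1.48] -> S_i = 2.25*0.90^i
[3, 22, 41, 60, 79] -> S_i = 3 + 19*i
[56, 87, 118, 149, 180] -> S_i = 56 + 31*i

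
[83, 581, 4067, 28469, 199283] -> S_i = 83*7^i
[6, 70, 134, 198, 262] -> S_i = 6 + 64*i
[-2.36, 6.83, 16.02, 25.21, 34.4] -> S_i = -2.36 + 9.19*i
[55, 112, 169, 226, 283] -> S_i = 55 + 57*i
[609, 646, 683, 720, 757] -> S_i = 609 + 37*i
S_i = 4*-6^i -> [4, -24, 144, -864, 5184]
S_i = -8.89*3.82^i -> [-8.89, -33.96, -129.73, -495.55, -1893.02]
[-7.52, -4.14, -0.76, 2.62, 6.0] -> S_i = -7.52 + 3.38*i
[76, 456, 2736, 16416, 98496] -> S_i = 76*6^i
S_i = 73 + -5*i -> [73, 68, 63, 58, 53]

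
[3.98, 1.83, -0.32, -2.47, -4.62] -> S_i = 3.98 + -2.15*i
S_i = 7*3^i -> [7, 21, 63, 189, 567]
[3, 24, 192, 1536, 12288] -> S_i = 3*8^i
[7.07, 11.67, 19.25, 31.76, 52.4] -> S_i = 7.07*1.65^i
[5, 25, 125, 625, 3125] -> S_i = 5*5^i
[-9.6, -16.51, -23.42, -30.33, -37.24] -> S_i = -9.60 + -6.91*i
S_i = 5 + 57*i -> [5, 62, 119, 176, 233]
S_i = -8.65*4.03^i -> [-8.65, -34.86, -140.48, -566.15, -2281.58]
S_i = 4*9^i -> [4, 36, 324, 2916, 26244]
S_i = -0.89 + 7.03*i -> [-0.89, 6.14, 13.17, 20.2, 27.23]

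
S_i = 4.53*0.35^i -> [4.53, 1.59, 0.55, 0.19, 0.07]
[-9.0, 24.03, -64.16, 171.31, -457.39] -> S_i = -9.00*(-2.67)^i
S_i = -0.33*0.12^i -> [-0.33, -0.04, -0.0, -0.0, -0.0]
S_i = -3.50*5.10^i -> [-3.5, -17.85, -91.04, -464.28, -2367.82]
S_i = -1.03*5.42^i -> [-1.03, -5.58, -30.26, -164.0, -888.86]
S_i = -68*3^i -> [-68, -204, -612, -1836, -5508]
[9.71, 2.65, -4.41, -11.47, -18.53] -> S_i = 9.71 + -7.06*i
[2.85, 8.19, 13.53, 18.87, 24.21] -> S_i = 2.85 + 5.34*i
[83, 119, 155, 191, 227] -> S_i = 83 + 36*i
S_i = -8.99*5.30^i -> [-8.99, -47.65, -252.53, -1338.4, -7093.54]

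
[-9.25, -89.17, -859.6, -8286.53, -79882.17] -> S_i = -9.25*9.64^i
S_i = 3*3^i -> [3, 9, 27, 81, 243]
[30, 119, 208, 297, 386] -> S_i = 30 + 89*i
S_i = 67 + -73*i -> [67, -6, -79, -152, -225]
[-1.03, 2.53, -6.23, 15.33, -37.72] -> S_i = -1.03*(-2.46)^i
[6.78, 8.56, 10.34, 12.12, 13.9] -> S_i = 6.78 + 1.78*i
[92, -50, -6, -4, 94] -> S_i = Random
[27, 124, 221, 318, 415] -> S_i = 27 + 97*i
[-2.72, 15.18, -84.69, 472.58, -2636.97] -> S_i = -2.72*(-5.58)^i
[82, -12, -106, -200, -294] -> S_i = 82 + -94*i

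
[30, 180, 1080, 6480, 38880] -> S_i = 30*6^i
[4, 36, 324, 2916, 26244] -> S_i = 4*9^i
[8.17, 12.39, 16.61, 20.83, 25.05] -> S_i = 8.17 + 4.22*i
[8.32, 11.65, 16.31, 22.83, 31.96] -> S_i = 8.32*1.40^i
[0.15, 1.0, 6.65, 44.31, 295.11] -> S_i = 0.15*6.66^i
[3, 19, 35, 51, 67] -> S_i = 3 + 16*i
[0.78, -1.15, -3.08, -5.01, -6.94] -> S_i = 0.78 + -1.93*i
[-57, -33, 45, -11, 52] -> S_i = Random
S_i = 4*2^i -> [4, 8, 16, 32, 64]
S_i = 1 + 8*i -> [1, 9, 17, 25, 33]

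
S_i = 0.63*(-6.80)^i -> [0.63, -4.28, 29.13, -198.09, 1347.03]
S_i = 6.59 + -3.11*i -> [6.59, 3.48, 0.37, -2.74, -5.85]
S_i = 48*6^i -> [48, 288, 1728, 10368, 62208]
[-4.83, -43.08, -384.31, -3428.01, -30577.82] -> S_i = -4.83*8.92^i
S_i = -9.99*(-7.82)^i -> [-9.99, 78.12, -610.91, 4777.34, -37358.76]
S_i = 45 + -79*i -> [45, -34, -113, -192, -271]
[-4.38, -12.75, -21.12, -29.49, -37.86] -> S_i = -4.38 + -8.37*i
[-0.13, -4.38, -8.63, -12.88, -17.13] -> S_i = -0.13 + -4.25*i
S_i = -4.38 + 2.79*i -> [-4.38, -1.59, 1.2, 3.99, 6.78]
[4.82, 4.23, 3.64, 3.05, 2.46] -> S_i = 4.82 + -0.59*i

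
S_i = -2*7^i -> [-2, -14, -98, -686, -4802]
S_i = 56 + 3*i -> [56, 59, 62, 65, 68]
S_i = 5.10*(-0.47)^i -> [5.1, -2.4, 1.13, -0.53, 0.25]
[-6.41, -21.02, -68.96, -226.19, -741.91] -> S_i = -6.41*3.28^i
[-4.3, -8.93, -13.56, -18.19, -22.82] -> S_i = -4.30 + -4.63*i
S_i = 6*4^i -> [6, 24, 96, 384, 1536]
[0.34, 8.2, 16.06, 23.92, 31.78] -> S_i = 0.34 + 7.86*i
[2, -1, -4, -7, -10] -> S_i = 2 + -3*i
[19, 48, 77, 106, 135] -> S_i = 19 + 29*i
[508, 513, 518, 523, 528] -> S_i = 508 + 5*i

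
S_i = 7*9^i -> [7, 63, 567, 5103, 45927]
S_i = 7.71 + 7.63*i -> [7.71, 15.34, 22.97, 30.6, 38.23]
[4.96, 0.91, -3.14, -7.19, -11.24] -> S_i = 4.96 + -4.05*i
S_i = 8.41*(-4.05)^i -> [8.41, -34.06, 137.95, -558.68, 2262.64]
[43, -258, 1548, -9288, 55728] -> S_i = 43*-6^i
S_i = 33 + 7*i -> [33, 40, 47, 54, 61]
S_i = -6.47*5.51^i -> [-6.47, -35.65, -196.43, -1082.33, -5963.63]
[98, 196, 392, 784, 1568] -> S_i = 98*2^i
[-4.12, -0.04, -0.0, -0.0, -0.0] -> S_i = -4.12*0.01^i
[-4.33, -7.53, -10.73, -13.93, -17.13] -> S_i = -4.33 + -3.20*i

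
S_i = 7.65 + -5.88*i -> [7.65, 1.77, -4.11, -9.99, -15.87]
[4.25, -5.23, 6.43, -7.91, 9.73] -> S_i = 4.25*(-1.23)^i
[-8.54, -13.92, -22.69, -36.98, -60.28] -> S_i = -8.54*1.63^i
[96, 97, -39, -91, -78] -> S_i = Random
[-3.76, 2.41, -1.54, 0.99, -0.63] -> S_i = -3.76*(-0.64)^i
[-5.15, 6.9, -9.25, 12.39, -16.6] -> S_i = -5.15*(-1.34)^i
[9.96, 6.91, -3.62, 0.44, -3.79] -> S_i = Random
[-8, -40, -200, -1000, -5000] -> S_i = -8*5^i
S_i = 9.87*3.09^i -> [9.87, 30.5, 94.24, 291.2, 899.81]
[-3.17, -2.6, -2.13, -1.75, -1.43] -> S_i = -3.17*0.82^i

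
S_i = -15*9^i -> [-15, -135, -1215, -10935, -98415]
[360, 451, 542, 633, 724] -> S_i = 360 + 91*i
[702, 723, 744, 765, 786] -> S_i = 702 + 21*i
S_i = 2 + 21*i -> [2, 23, 44, 65, 86]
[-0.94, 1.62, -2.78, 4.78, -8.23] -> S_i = -0.94*(-1.72)^i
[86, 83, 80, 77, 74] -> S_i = 86 + -3*i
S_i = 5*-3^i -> [5, -15, 45, -135, 405]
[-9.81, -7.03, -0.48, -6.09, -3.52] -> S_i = Random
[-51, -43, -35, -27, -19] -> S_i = -51 + 8*i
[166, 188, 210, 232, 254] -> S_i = 166 + 22*i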